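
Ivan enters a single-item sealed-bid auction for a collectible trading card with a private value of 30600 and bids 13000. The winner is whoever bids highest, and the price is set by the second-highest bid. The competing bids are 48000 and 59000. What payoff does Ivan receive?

Highest competing bid: 59000.
Ivan's bid 13000 is not the highest, so Ivan loses, pays nothing, and earns zero payoff.

Payoff = 0.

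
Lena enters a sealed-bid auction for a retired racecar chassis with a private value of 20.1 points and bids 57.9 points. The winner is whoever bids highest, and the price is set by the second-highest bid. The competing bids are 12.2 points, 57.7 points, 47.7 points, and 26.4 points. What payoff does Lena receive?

Highest competing bid: 57.7 points.
Lena's bid 57.9 points is the highest overall, so Lena wins and pays the second-highest bid, 57.7 points.
Payoff = value − price = 20.1 points − 57.7 points = -37.6 points.

-37.6 points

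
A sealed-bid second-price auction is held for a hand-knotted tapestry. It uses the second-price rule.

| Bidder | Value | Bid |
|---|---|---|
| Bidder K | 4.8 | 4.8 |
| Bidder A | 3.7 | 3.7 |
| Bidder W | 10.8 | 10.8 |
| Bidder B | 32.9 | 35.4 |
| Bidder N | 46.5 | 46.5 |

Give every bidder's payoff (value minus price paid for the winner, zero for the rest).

Bids in descending order: Bidder N 46.5, then Bidder B 35.4, then Bidder W 10.8, then Bidder K 4.8, then Bidder A 3.7.
Bidder N has the top bid and wins; the price is the second-highest bid, 35.4.
Bidder N's payoff = 46.5 − 35.4 = 11.1. All other bidders lose, so their payoff is 0.

Bidder K 0.0, Bidder A 0.0, Bidder W 0.0, Bidder B 0.0, Bidder N 11.1.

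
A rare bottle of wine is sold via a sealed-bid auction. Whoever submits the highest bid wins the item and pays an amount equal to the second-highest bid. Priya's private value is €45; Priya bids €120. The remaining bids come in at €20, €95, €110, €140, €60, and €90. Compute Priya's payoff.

Highest competing bid: €140.
Priya's bid €120 is not the highest, so Priya loses, pays nothing, and earns zero payoff.

Priya's payoff: €0.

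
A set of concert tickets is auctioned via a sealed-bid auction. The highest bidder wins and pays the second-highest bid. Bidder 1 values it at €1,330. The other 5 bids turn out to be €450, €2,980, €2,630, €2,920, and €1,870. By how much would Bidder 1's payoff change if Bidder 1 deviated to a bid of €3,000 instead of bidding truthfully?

The highest competing bid is €2,980.
Bidding truthfully at €1,330: the top bid is €2,980 (a rival), so Bidder 1 loses. Payoff = €0.
Bidding €3,000: Bidder 1 has the top bid, wins, and pays the second-highest bid €2,980. Payoff = €1,330 − €2,980 = -€1,650.
Change = -€1,650 − €0 = -€1,650.

Change in payoff: -€1,650.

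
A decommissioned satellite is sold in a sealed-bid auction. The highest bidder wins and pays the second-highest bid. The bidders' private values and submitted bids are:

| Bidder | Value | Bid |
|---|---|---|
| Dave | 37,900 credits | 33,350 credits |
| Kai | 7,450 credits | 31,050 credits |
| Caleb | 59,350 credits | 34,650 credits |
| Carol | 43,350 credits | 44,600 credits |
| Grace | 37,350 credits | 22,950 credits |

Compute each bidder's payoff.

Dave 0 credits, Kai 0 credits, Caleb 0 credits, Carol 8,700 credits, Grace 0 credits.

Ordered from highest: Carol 44,600 credits; Caleb 34,650 credits; Dave 33,350 credits; Kai 31,050 credits; Grace 22,950 credits.
Carol has the top bid and wins; the price is the second-highest bid, 34,650 credits.
Carol's payoff = 43,350 credits − 34,650 credits = 8,700 credits. All other bidders lose, so their payoff is 0.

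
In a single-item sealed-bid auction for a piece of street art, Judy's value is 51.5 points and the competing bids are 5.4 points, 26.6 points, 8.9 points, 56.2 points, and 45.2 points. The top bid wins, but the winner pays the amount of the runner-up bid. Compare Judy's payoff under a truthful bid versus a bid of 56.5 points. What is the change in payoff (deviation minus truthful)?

The highest competing bid is 56.2 points.
Bidding truthfully at 51.5 points: the top bid is 56.2 points (a rival), so Judy loses. Payoff = 0.0 points.
Bidding 56.5 points: Judy has the top bid, wins, and pays the second-highest bid 56.2 points. Payoff = 51.5 points − 56.2 points = -4.7 points.
Change = -4.7 points − 0.0 points = -4.7 points.
Deviating from a truthful bid can only lose payoff in a second-price auction — never gain.

Payoff change: -4.7 points.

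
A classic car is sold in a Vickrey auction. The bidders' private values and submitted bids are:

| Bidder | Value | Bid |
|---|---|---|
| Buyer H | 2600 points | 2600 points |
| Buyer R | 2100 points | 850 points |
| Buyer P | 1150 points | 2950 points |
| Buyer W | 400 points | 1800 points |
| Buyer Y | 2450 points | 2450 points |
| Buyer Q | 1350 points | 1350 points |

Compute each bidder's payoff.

Buyer H 0 points, Buyer R 0 points, Buyer P -1450 points, Buyer W 0 points, Buyer Y 0 points, Buyer Q 0 points.

Bids in descending order: Buyer P 2950 points; Buyer H 2600 points; Buyer Y 2450 points; Buyer W 1800 points; Buyer Q 1350 points; Buyer R 850 points.
Buyer P has the top bid and wins; the price is the second-highest bid, 2600 points.
Buyer P's payoff = 1150 points − 2600 points = -1450 points. All other bidders lose, so their payoff is 0.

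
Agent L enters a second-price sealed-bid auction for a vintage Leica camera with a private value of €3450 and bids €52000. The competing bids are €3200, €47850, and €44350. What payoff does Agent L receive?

Highest competing bid: €47850.
Agent L's bid €52000 is the highest overall, so Agent L wins and pays the second-highest bid, €47850.
Payoff = value − price = €3450 − €47850 = -€44400.

Agent L's payoff: -€44400.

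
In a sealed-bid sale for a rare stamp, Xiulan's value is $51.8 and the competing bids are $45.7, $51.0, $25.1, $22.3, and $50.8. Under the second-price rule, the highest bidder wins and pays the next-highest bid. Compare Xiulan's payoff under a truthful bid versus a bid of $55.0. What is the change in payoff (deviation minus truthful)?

Change in payoff: $0.0.

The highest competing bid is $51.0.
Bidding truthfully at $51.8: Xiulan has the top bid, wins, and pays the second-highest bid $51.0. Payoff = $51.8 − $51.0 = $0.8.
Bidding $55.0: Xiulan has the top bid, wins, and pays the second-highest bid $51.0. Payoff = $51.8 − $51.0 = $0.8.
Change = $0.8 − $0.8 = $0.0.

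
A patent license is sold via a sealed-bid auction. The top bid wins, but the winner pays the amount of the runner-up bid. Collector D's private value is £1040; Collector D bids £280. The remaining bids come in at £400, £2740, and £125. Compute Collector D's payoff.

Payoff = £0.

Highest competing bid: £2740.
Collector D's bid £280 is not the highest, so Collector D loses, pays nothing, and earns zero payoff.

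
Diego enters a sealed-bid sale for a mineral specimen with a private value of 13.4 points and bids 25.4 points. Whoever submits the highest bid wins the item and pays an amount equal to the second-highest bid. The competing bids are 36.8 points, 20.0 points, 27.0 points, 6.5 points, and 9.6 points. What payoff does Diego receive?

Highest competing bid: 36.8 points.
Diego's bid 25.4 points is not the highest, so Diego loses, pays nothing, and earns zero payoff.

Diego's payoff: 0.0 points.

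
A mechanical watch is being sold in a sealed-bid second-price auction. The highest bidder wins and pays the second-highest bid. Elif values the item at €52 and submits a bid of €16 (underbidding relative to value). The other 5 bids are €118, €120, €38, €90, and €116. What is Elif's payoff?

€0

Highest competing bid: €120.
Elif's bid €16 is not the highest, so Elif loses, pays nothing, and earns zero payoff.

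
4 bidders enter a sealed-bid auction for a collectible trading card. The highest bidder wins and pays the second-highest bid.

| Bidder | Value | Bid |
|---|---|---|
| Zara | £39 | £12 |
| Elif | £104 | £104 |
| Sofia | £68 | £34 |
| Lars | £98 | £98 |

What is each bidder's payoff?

Zara £0, Elif £6, Sofia £0, Lars £0.

Sorted high to low: Elif £104 > Lars £98 > Sofia £34 > Zara £12.
Elif has the top bid and wins; the price is the second-highest bid, £98.
Elif's payoff = £104 − £98 = £6. All other bidders lose, so their payoff is 0.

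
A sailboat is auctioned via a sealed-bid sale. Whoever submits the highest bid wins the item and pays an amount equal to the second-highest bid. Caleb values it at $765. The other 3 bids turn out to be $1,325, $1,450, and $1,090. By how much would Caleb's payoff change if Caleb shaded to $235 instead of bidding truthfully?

The highest competing bid is $1,450.
Bidding truthfully at $765: the top bid is $1,450 (a rival), so Caleb loses. Payoff = $0.
Bidding $235: the top bid is $1,450 (a rival), so Caleb loses. Payoff = $0.
Change = $0 − $0 = $0.
The bid only affects whether you win, not the price — here both bids land on the same side of the top rival bid, so the deviation is payoff-neutral.

Change in payoff: $0.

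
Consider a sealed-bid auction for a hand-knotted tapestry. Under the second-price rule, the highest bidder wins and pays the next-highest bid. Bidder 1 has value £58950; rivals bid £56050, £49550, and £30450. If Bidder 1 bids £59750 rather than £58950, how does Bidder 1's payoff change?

The highest competing bid is £56050.
Bidding truthfully at £58950: Bidder 1 has the top bid, wins, and pays the second-highest bid £56050. Payoff = £58950 − £56050 = £2900.
Bidding £59750: Bidder 1 has the top bid, wins, and pays the second-highest bid £56050. Payoff = £58950 − £56050 = £2900.
Change = £2900 − £2900 = £0.

£0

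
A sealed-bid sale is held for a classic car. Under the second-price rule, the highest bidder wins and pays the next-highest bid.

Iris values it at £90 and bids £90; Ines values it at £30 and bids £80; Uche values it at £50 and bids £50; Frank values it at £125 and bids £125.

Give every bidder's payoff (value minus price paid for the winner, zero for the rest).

Ranking the bids: Frank £125; Iris £90; Ines £80; Uche £50.
Frank has the top bid and wins; the price is the second-highest bid, £90.
Frank's payoff = £125 − £90 = £35. All other bidders lose, so their payoff is 0.

Payoffs: Iris £0, Ines £0, Uche £0, Frank £35.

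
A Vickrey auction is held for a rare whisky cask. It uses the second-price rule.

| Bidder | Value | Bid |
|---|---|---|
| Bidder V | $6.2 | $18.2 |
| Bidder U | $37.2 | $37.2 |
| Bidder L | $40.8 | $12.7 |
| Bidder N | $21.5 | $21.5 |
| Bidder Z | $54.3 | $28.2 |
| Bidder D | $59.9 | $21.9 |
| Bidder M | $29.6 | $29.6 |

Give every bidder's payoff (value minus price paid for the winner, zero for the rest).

Ordered from highest: Bidder U $37.2 > Bidder M $29.6 > Bidder Z $28.2 > Bidder D $21.9 > Bidder N $21.5 > Bidder V $18.2 > Bidder L $12.7.
Bidder U has the top bid and wins; the price is the second-highest bid, $29.6.
Bidder U's payoff = $37.2 − $29.6 = $7.6. All other bidders lose, so their payoff is 0.

Bidder V $0.0, Bidder U $7.6, Bidder L $0.0, Bidder N $0.0, Bidder Z $0.0, Bidder D $0.0, Bidder M $0.0.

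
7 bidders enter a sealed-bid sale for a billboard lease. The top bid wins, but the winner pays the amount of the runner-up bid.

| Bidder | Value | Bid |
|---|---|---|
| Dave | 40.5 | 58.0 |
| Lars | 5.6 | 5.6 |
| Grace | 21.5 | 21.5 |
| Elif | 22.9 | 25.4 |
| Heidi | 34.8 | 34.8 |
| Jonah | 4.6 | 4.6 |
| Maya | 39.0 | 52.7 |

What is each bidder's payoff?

Dave -12.2, Lars 0.0, Grace 0.0, Elif 0.0, Heidi 0.0, Jonah 0.0, Maya 0.0.

Bids in descending order: Dave 58.0, then Maya 52.7, then Heidi 34.8, then Elif 25.4, then Grace 21.5, then Lars 5.6, then Jonah 4.6.
Dave has the top bid and wins; the price is the second-highest bid, 52.7.
Dave's payoff = 40.5 − 52.7 = -12.2. All other bidders lose, so their payoff is 0.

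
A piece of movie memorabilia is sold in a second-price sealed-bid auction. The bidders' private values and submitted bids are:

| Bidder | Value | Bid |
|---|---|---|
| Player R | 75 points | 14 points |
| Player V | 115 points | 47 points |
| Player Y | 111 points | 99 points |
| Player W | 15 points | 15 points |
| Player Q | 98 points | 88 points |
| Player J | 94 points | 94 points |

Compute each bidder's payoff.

Bids in descending order: Player Y 99 points; Player J 94 points; Player Q 88 points; Player V 47 points; Player W 15 points; Player R 14 points.
Player Y has the top bid and wins; the price is the second-highest bid, 94 points.
Player Y's payoff = 111 points − 94 points = 17 points. All other bidders lose, so their payoff is 0.

Payoffs: Player R 0 points, Player V 0 points, Player Y 17 points, Player W 0 points, Player Q 0 points, Player J 0 points.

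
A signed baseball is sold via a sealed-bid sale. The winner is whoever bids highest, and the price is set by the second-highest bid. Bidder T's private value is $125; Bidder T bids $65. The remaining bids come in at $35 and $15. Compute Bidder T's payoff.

Highest competing bid: $35.
Bidder T's bid $65 is the highest overall, so Bidder T wins and pays the second-highest bid, $35.
Payoff = value − price = $125 − $35 = $90.

$90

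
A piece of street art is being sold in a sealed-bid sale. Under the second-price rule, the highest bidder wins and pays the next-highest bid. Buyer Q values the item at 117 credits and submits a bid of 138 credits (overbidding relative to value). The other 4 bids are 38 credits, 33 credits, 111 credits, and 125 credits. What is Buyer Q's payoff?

Highest competing bid: 125 credits.
Buyer Q's bid 138 credits is the highest overall, so Buyer Q wins and pays the second-highest bid, 125 credits.
Payoff = value − price = 117 credits − 125 credits = -8 credits.

Buyer Q's payoff: -8 credits.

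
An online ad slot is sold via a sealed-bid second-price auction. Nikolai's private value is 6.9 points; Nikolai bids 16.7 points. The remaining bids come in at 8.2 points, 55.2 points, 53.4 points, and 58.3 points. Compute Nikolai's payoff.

Highest competing bid: 58.3 points.
Nikolai's bid 16.7 points is not the highest, so Nikolai loses, pays nothing, and earns zero payoff.

Payoff = 0.0 points.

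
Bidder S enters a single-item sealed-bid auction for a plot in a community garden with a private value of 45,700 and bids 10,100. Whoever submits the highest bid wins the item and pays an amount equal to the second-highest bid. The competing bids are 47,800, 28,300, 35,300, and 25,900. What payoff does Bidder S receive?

Highest competing bid: 47,800.
Bidder S's bid 10,100 is not the highest, so Bidder S loses, pays nothing, and earns zero payoff.

Payoff = 0.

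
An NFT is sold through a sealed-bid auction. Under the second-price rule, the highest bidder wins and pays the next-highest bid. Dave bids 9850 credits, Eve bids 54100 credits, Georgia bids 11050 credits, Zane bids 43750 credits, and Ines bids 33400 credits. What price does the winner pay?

43750 credits

Sorted high to low: Eve 54100 credits > Zane 43750 credits > Ines 33400 credits > Georgia 11050 credits > Dave 9850 credits.
Eve has the highest bid, so Eve wins.
The second-highest bid is 43750 credits, so that is what Eve pays.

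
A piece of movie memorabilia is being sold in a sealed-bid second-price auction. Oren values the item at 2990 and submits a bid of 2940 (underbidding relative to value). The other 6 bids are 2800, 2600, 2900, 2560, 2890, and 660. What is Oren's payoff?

Oren's payoff: 90.

Highest competing bid: 2900.
Oren's bid 2940 is the highest overall, so Oren wins and pays the second-highest bid, 2900.
Payoff = value − price = 2990 − 2900 = 90.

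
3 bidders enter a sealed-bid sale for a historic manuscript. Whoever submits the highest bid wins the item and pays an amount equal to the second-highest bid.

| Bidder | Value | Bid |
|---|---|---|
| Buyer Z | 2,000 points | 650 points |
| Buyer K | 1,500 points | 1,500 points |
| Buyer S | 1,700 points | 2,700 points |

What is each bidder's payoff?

Buyer Z 0 points, Buyer K 0 points, Buyer S 200 points.

Ordered from highest: Buyer S 2,700 points, then Buyer K 1,500 points, then Buyer Z 650 points.
Buyer S has the top bid and wins; the price is the second-highest bid, 1,500 points.
Buyer S's payoff = 1,700 points − 1,500 points = 200 points. All other bidders lose, so their payoff is 0.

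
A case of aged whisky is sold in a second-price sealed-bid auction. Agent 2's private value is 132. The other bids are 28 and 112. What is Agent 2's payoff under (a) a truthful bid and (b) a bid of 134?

The highest competing bid is 112.
Bidding truthfully at 132: Agent 2 has the top bid, wins, and pays the second-highest bid 112. Payoff = 132 − 112 = 20.
Bidding 134: Agent 2 has the top bid, wins, and pays the second-highest bid 112. Payoff = 132 − 112 = 20.

Truthful: 20; alternative: 20.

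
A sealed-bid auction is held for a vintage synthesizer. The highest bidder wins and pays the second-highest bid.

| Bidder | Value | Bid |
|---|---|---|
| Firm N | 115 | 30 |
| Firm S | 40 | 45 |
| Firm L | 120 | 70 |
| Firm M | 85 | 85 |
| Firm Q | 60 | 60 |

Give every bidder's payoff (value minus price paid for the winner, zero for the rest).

Payoffs: Firm N 0, Firm S 0, Firm L 0, Firm M 15, Firm Q 0.

Sorted high to low: Firm M 85; Firm L 70; Firm Q 60; Firm S 45; Firm N 30.
Firm M has the top bid and wins; the price is the second-highest bid, 70.
Firm M's payoff = 85 − 70 = 15. All other bidders lose, so their payoff is 0.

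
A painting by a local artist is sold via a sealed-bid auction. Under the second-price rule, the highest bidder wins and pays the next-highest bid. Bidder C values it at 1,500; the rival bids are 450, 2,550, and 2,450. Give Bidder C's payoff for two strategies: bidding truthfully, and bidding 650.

(a) 0  (b) 0

The highest competing bid is 2,550.
Bidding truthfully at 1,500: the top bid is 2,550 (a rival), so Bidder C loses. Payoff = 0.
Bidding 650: the top bid is 2,550 (a rival), so Bidder C loses. Payoff = 0.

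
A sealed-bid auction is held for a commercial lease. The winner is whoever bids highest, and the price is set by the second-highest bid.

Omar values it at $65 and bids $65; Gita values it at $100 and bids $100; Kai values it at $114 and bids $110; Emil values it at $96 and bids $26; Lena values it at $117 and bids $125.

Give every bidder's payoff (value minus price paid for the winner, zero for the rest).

Ranking the bids: Lena $125; Kai $110; Gita $100; Omar $65; Emil $26.
Lena has the top bid and wins; the price is the second-highest bid, $110.
Lena's payoff = $117 − $110 = $7. All other bidders lose, so their payoff is 0.

Payoffs: Omar $0, Gita $0, Kai $0, Emil $0, Lena $7.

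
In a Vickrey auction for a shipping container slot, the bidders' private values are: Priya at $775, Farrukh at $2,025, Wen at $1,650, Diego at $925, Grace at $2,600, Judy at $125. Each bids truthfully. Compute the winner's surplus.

Surplus = $575.

Sorted high to low: Grace $2,600, then Farrukh $2,025, then Wen $1,650, then Diego $925, then Priya $775, then Judy $125.
Grace wins with the top bid and pays the second-highest, $2,025.
Surplus = $2,600 − $2,025 = $575.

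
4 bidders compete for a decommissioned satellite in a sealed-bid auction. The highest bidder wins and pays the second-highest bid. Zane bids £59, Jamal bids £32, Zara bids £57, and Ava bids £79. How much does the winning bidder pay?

Price paid: £59.

Bids in descending order: Ava £79; Zane £59; Zara £57; Jamal £32.
Ava has the highest bid, so Ava wins.
The second-highest bid is £59, so that is what Ava pays.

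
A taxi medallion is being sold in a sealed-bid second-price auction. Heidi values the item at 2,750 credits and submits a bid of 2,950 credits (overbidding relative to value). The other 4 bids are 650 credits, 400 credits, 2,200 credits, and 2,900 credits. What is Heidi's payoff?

-150 credits

Highest competing bid: 2,900 credits.
Heidi's bid 2,950 credits is the highest overall, so Heidi wins and pays the second-highest bid, 2,900 credits.
Payoff = value − price = 2,750 credits − 2,900 credits = -150 credits.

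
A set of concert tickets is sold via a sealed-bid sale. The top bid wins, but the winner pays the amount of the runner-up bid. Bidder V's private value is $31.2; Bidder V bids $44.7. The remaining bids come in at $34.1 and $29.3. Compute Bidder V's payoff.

Bidder V's payoff: -$2.9.

Highest competing bid: $34.1.
Bidder V's bid $44.7 is the highest overall, so Bidder V wins and pays the second-highest bid, $34.1.
Payoff = value − price = $31.2 − $34.1 = -$2.9.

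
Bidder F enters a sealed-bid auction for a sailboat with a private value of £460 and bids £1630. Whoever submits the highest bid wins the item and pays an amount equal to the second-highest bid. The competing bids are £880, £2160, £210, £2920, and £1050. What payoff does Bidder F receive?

Payoff = £0.

Highest competing bid: £2920.
Bidder F's bid £1630 is not the highest, so Bidder F loses, pays nothing, and earns zero payoff.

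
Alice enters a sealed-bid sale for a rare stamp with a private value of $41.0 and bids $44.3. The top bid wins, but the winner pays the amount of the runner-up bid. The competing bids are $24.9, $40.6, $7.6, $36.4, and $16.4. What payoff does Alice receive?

Highest competing bid: $40.6.
Alice's bid $44.3 is the highest overall, so Alice wins and pays the second-highest bid, $40.6.
Payoff = value − price = $41.0 − $40.6 = $0.4.

Payoff = $0.4.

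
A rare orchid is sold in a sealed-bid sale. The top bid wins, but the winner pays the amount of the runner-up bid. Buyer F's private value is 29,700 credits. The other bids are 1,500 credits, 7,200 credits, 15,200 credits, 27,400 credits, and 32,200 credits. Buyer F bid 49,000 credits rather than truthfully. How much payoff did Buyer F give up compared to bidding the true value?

The highest competing bid is 32,200 credits.
Bidding truthfully at 29,700 credits: the top bid is 32,200 credits (a rival), so Buyer F loses. Payoff = 0 credits.
Bidding 49,000 credits: Buyer F has the top bid, wins, and pays the second-highest bid 32,200 credits. Payoff = 29,700 credits − 32,200 credits = -2,500 credits.
Regret = truthful payoff − actual payoff = 0 credits − -2,500 credits = 2,500 credits.

Regret: 2,500 credits.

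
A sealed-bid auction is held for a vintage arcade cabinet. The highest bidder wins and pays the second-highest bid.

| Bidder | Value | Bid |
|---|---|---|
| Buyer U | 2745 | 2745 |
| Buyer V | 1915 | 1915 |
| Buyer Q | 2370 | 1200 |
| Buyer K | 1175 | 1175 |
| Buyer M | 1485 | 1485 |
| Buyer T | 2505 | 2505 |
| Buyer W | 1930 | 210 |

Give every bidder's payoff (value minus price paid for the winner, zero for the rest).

Sorted high to low: Buyer U 2745, then Buyer T 2505, then Buyer V 1915, then Buyer M 1485, then Buyer Q 1200, then Buyer K 1175, then Buyer W 210.
Buyer U has the top bid and wins; the price is the second-highest bid, 2505.
Buyer U's payoff = 2745 − 2505 = 240. All other bidders lose, so their payoff is 0.

Payoffs: Buyer U 240, Buyer V 0, Buyer Q 0, Buyer K 0, Buyer M 0, Buyer T 0, Buyer W 0.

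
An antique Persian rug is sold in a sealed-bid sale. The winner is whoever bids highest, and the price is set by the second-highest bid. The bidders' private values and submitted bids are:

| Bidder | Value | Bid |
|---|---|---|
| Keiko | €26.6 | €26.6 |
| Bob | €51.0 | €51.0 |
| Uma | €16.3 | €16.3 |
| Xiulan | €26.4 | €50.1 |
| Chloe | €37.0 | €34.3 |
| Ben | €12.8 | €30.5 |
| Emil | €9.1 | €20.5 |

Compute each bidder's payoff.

Keiko €0.0, Bob €0.9, Uma €0.0, Xiulan €0.0, Chloe €0.0, Ben €0.0, Emil €0.0.

Bids in descending order: Bob €51.0 > Xiulan €50.1 > Chloe €34.3 > Ben €30.5 > Keiko €26.6 > Emil €20.5 > Uma €16.3.
Bob has the top bid and wins; the price is the second-highest bid, €50.1.
Bob's payoff = €51.0 − €50.1 = €0.9. All other bidders lose, so their payoff is 0.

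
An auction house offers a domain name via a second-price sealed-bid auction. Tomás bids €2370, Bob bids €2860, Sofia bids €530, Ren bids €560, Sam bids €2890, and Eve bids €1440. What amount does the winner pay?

Ranking the bids: Sam €2890; Bob €2860; Tomás €2370; Eve €1440; Ren €560; Sofia €530.
Sam has the highest bid, so Sam wins.
The second-highest bid is €2860, so that is what Sam pays.

Price paid: €2860.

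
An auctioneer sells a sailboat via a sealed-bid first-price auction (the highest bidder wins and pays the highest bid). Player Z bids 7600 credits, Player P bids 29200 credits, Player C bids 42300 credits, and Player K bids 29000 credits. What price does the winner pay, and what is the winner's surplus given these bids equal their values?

Ordered from highest: Player C 42300 credits; Player P 29200 credits; Player K 29000 credits; Player Z 7600 credits.
Player C is the highest bidder, so Player C wins.
Under the first-price rule, the price is the highest bid: 42300 credits.
Surplus = 42300 credits − 42300 credits = 0 credits.

The winner pays 42300 credits for a surplus of 0 credits.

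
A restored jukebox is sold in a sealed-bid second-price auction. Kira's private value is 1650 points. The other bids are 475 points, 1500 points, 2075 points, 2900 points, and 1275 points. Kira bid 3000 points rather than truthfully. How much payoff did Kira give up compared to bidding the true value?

The highest competing bid is 2900 points.
Bidding truthfully at 1650 points: the top bid is 2900 points (a rival), so Kira loses. Payoff = 0 points.
Bidding 3000 points: Kira has the top bid, wins, and pays the second-highest bid 2900 points. Payoff = 1650 points − 2900 points = -1250 points.
Regret = truthful payoff − actual payoff = 0 points − -1250 points = 1250 points.

Payoff forgone: 1250 points.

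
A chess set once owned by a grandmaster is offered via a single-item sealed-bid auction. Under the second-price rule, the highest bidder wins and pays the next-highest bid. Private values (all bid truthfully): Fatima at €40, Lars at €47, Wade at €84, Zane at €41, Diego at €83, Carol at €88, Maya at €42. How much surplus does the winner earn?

Bids in descending order: Carol €88; Wade €84; Diego €83; Lars €47; Maya €42; Zane €41; Fatima €40.
Carol wins with the top bid and pays the second-highest, €84.
Surplus = €88 − €84 = €4.

€4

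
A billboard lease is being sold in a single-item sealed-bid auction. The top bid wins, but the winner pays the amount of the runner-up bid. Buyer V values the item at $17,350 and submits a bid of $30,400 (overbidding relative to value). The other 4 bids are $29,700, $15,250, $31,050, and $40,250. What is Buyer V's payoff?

Highest competing bid: $40,250.
Buyer V's bid $30,400 is not the highest, so Buyer V loses, pays nothing, and earns zero payoff.

$0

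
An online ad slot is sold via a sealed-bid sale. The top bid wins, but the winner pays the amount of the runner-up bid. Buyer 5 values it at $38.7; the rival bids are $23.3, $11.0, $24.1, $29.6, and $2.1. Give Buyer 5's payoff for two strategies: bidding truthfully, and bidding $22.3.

Truthful: $9.1; alternative: $0.0.

The highest competing bid is $29.6.
Bidding truthfully at $38.7: Buyer 5 has the top bid, wins, and pays the second-highest bid $29.6. Payoff = $38.7 − $29.6 = $9.1.
Bidding $22.3: the top bid is $29.6 (a rival), so Buyer 5 loses. Payoff = $0.0.
Deviating from a truthful bid can only lose payoff in a second-price auction — never gain.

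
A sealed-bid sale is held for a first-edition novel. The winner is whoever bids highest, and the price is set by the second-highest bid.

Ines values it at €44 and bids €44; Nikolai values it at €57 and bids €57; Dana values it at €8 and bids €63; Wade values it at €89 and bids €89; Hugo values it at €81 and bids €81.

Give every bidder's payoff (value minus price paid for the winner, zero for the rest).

Ines €0, Nikolai €0, Dana €0, Wade €8, Hugo €0.

Ordered from highest: Wade €89, then Hugo €81, then Dana €63, then Nikolai €57, then Ines €44.
Wade has the top bid and wins; the price is the second-highest bid, €81.
Wade's payoff = €89 − €81 = €8. All other bidders lose, so their payoff is 0.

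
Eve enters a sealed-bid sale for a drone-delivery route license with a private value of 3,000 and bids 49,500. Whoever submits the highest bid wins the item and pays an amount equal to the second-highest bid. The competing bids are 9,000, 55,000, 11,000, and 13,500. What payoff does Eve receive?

Highest competing bid: 55,000.
Eve's bid 49,500 is not the highest, so Eve loses, pays nothing, and earns zero payoff.

Payoff = 0.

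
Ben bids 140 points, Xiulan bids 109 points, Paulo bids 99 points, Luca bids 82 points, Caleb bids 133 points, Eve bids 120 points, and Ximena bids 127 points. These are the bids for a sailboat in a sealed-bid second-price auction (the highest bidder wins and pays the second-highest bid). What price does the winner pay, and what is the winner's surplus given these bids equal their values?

Ordered from highest: Ben 140 points; Caleb 133 points; Ximena 127 points; Eve 120 points; Xiulan 109 points; Paulo 99 points; Luca 82 points.
Ben is the highest bidder, so Ben wins.
Under the second-price rule, the price is the second-highest bid: 133 points.
Surplus = 140 points − 133 points = 7 points.

The winner pays 133 points for a surplus of 7 points.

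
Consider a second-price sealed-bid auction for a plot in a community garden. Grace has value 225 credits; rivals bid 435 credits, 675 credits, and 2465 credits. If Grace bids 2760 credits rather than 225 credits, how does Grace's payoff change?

The highest competing bid is 2465 credits.
Bidding truthfully at 225 credits: the top bid is 2465 credits (a rival), so Grace loses. Payoff = 0 credits.
Bidding 2760 credits: Grace has the top bid, wins, and pays the second-highest bid 2465 credits. Payoff = 225 credits − 2465 credits = -2240 credits.
Change = -2240 credits − 0 credits = -2240 credits.

-2240 credits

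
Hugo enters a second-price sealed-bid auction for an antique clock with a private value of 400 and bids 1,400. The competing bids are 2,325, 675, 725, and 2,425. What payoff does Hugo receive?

Highest competing bid: 2,425.
Hugo's bid 1,400 is not the highest, so Hugo loses, pays nothing, and earns zero payoff.

Payoff = 0.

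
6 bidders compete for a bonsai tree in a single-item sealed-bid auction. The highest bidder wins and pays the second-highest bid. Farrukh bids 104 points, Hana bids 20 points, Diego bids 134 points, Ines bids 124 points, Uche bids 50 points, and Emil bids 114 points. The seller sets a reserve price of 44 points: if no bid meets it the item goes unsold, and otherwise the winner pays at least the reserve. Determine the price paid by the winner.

124 points

Ordered from highest: Diego 134 points; Ines 124 points; Emil 114 points; Farrukh 104 points; Uche 50 points; Hana 20 points.
Diego has the highest bid, so Diego wins.
The second-highest bid is 124 points, which exceeds the reserve, so that sets the price.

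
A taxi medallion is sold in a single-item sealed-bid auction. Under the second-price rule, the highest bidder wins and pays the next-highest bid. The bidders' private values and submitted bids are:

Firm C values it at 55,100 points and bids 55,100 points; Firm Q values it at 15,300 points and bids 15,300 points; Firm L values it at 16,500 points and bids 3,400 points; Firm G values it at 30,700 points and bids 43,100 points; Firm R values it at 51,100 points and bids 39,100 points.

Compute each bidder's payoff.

Ranking the bids: Firm C 55,100 points, then Firm G 43,100 points, then Firm R 39,100 points, then Firm Q 15,300 points, then Firm L 3,400 points.
Firm C has the top bid and wins; the price is the second-highest bid, 43,100 points.
Firm C's payoff = 55,100 points − 43,100 points = 12,000 points. All other bidders lose, so their payoff is 0.

Firm C 12,000 points, Firm Q 0 points, Firm L 0 points, Firm G 0 points, Firm R 0 points.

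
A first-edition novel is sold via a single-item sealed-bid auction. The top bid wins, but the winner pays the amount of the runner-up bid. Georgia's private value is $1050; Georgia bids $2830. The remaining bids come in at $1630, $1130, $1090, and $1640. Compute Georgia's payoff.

Georgia's payoff: -$590.

Highest competing bid: $1640.
Georgia's bid $2830 is the highest overall, so Georgia wins and pays the second-highest bid, $1640.
Payoff = value − price = $1050 − $1640 = -$590.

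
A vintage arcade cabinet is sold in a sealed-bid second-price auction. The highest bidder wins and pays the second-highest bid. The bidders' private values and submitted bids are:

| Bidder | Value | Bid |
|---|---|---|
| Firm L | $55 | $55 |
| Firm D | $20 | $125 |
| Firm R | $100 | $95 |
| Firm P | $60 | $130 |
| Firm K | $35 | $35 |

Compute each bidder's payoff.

Sorted high to low: Firm P $130 > Firm D $125 > Firm R $95 > Firm L $55 > Firm K $35.
Firm P has the top bid and wins; the price is the second-highest bid, $125.
Firm P's payoff = $60 − $125 = -$65. All other bidders lose, so their payoff is 0.

Payoffs: Firm L $0, Firm D $0, Firm R $0, Firm P -$65, Firm K $0.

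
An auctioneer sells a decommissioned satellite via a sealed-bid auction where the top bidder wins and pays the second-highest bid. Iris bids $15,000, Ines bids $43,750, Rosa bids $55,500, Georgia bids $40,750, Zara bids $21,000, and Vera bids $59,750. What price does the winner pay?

Bids in descending order: Vera $59,750; Rosa $55,500; Ines $43,750; Georgia $40,750; Zara $21,000; Iris $15,000.
Vera is the highest bidder, so Vera wins.
Under the second-price rule, the price is the second-highest bid: $55,500.

$55,500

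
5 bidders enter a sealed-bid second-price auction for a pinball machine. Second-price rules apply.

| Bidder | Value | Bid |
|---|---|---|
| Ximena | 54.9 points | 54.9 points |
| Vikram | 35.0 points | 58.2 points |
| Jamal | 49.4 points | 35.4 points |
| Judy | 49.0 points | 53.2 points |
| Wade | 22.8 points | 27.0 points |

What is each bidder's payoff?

Sorted high to low: Vikram 58.2 points, then Ximena 54.9 points, then Judy 53.2 points, then Jamal 35.4 points, then Wade 27.0 points.
Vikram has the top bid and wins; the price is the second-highest bid, 54.9 points.
Vikram's payoff = 35.0 points − 54.9 points = -19.9 points. All other bidders lose, so their payoff is 0.

Ximena 0.0 points, Vikram -19.9 points, Jamal 0.0 points, Judy 0.0 points, Wade 0.0 points.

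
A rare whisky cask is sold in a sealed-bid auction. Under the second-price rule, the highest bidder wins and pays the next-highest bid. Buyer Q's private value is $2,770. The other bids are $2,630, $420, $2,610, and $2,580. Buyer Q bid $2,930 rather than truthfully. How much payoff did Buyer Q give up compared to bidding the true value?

$0

The highest competing bid is $2,630.
Bidding truthfully at $2,770: Buyer Q has the top bid, wins, and pays the second-highest bid $2,630. Payoff = $2,770 − $2,630 = $140.
Bidding $2,930: Buyer Q has the top bid, wins, and pays the second-highest bid $2,630. Payoff = $2,770 − $2,630 = $140.
Regret = truthful payoff − actual payoff = $140 − $140 = $0.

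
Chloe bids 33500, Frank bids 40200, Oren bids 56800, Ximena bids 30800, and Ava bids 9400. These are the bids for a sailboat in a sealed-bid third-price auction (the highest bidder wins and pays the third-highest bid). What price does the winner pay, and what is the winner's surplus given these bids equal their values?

Sorted high to low: Oren 56800 > Frank 40200 > Chloe 33500 > Ximena 30800 > Ava 9400.
Oren is the highest bidder, so Oren wins.
Under the third-price rule, the price is the third-highest bid: 33500.
Surplus = 56800 − 33500 = 23300.

The winner pays 33500 for a surplus of 23300.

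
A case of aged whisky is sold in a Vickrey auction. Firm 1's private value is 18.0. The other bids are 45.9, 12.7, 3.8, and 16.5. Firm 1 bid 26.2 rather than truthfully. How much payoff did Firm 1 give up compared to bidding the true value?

Payoff forgone: 0.0.

The highest competing bid is 45.9.
Bidding truthfully at 18.0: the top bid is 45.9 (a rival), so Firm 1 loses. Payoff = 0.0.
Bidding 26.2: the top bid is 45.9 (a rival), so Firm 1 loses. Payoff = 0.0.
Regret = truthful payoff − actual payoff = 0.0 − 0.0 = 0.0.
The bid only affects whether you win, not the price — here both bids land on the same side of the top rival bid, so the deviation is payoff-neutral.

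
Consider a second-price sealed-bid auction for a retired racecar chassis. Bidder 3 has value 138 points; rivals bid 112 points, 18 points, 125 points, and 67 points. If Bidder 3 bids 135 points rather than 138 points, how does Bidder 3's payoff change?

0 points

The highest competing bid is 125 points.
Bidding truthfully at 138 points: Bidder 3 has the top bid, wins, and pays the second-highest bid 125 points. Payoff = 138 points − 125 points = 13 points.
Bidding 135 points: Bidder 3 has the top bid, wins, and pays the second-highest bid 125 points. Payoff = 138 points − 125 points = 13 points.
Change = 13 points − 13 points = 0 points.
The bid only affects whether you win, not the price — here both bids land on the same side of the top rival bid, so the deviation is payoff-neutral.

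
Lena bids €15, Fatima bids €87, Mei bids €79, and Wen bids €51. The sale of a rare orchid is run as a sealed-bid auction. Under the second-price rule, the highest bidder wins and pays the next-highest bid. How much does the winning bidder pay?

Price paid: €79.

Ordered from highest: Fatima €87; Mei €79; Wen €51; Lena €15.
Fatima has the highest bid, so Fatima wins.
The second-highest bid is €79, so that is what Fatima pays.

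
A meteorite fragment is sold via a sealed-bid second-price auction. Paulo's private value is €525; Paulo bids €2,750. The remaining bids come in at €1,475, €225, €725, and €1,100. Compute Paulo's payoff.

Highest competing bid: €1,475.
Paulo's bid €2,750 is the highest overall, so Paulo wins and pays the second-highest bid, €1,475.
Payoff = value − price = €525 − €1,475 = -€950.
Overbidding won the item at a price above value — truthful bidding would have avoided this loss.

Paulo's payoff: -€950.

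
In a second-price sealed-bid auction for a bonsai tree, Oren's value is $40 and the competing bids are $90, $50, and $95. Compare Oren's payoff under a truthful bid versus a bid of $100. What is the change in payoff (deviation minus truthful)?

The highest competing bid is $95.
Bidding truthfully at $40: the top bid is $95 (a rival), so Oren loses. Payoff = $0.
Bidding $100: Oren has the top bid, wins, and pays the second-highest bid $95. Payoff = $40 − $95 = -$55.
Change = -$55 − $0 = -$55.
This is the dominant-strategy logic: truthful bidding weakly beats any alternative.

Payoff change: -$55.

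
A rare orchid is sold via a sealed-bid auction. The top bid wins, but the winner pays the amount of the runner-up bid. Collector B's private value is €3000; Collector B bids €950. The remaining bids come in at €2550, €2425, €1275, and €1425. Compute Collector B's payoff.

Payoff = €0.

Highest competing bid: €2550.
Collector B's bid €950 is not the highest, so Collector B loses, pays nothing, and earns zero payoff.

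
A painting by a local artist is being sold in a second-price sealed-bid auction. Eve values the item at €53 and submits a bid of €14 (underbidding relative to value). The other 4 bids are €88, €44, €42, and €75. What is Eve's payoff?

Eve's payoff: €0.

Highest competing bid: €88.
Eve's bid €14 is not the highest, so Eve loses, pays nothing, and earns zero payoff.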